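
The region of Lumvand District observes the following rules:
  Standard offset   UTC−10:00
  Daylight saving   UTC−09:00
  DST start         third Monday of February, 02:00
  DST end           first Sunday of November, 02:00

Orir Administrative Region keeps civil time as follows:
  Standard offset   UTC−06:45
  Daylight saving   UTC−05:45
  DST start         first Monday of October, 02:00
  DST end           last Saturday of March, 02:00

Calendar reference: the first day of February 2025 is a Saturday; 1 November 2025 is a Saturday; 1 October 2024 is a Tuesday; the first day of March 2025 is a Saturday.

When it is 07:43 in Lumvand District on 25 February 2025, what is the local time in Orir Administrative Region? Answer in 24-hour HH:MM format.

10:58

1 February 2025 is a Saturday, so the first Monday is February 3 and the third is February 17.
1 November 2025 is a Saturday, so the first Sunday is November 2.
25 February 2025 falls between 17 February and 2 November, so daylight saving is in effect and Lumvand District is at UTC−09:00.
07:43 Lumvand District + 9h = 16:43 UTC.
1 October 2024 is a Tuesday, so the first Monday is October 7.
1 March 2025 is a Saturday, so Saturdays fall on 1, 8, 15, 22, 29; the last is March 29.
At the standard offset (UTC−06:45), 16:43 UTC − 6h45m = 09:58 Orir Administrative Region standard time.
Daylight saving runs 7 October 2024 – 29 March 2025; the standard-time date in Orir Administrative Region, 25 February 2025, is inside that window, so Orir Administrative Region is at UTC−05:45.
16:43 UTC − 5h45m = 10:58 Orir Administrative Region.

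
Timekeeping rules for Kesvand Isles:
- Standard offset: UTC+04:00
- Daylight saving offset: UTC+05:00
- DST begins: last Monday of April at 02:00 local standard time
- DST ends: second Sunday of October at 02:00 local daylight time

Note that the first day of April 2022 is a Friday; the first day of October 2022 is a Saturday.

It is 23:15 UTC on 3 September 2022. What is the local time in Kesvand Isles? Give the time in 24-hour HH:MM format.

1 April 2022 is a Friday, so Mondays fall on 4, 11, 18, 25; the last is April 25.
1 October 2022 is a Saturday, so the first Sunday is October 2 and the second is October 9.
At the standard offset (UTC+04:00), 23:15 UTC + 4h = 03:15 Kesvand Isles standard time (rolling into the next day, 4 September 2022).
Daylight saving runs 25 April – 9 October; the standard-time date in Kesvand Isles, 4 September 2022, is inside that window, so Kesvand Isles is at UTC+05:00.
23:15 UTC + 5h = 04:15 local (rolling into the next day, 4 September 2022).

04:15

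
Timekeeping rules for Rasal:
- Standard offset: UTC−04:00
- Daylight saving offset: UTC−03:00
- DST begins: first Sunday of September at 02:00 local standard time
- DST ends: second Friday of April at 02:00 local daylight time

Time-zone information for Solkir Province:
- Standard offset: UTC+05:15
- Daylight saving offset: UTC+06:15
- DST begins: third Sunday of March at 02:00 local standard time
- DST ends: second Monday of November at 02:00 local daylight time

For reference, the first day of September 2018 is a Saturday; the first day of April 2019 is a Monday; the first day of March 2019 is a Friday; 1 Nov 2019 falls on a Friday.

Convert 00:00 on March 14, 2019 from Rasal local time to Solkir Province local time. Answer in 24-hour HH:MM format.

08:15

1 September 2018 is a Saturday, so the first Sunday is September 2.
1 April 2019 is a Monday, so the first Friday is April 5 and the second is April 12.
Daylight saving runs 2 September 2018 – 12 April 2019; March 14, 2019 is inside that window, so Rasal is at UTC−03:00.
00:00 Rasal + 3h = 03:00 UTC.
1 March 2019 is a Friday, so the first Sunday is March 3 and the third is March 17.
1 November 2019 is a Friday, so the first Monday is November 4 and the second is November 11.
At the standard offset (UTC+05:15), 03:00 UTC + 5h15m = 08:15 Solkir Province standard time.
Daylight saving runs 17 March – 11 November; the standard-time date in Solkir Province, March 14, 2019, is outside that window, so Solkir Province is on standard time at UTC+05:15.
03:00 UTC + 5h15m = 08:15 Solkir Province.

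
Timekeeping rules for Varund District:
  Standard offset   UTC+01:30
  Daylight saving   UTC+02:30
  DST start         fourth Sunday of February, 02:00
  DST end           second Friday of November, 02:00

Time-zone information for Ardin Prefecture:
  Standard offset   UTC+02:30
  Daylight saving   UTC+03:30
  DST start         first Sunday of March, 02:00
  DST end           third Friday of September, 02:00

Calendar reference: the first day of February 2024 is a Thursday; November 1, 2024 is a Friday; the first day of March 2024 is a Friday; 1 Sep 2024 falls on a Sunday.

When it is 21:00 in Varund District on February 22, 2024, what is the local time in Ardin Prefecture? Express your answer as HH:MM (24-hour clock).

22:00

1 February 2024 is a Thursday, so the first Sunday is February 4 and the fourth is February 25.
1 November 2024 is a Friday, so the first Friday is November 1 and the second is November 8.
February 22, 2024 is outside the daylight-saving period (25 February – 8 November), so Varund District is on standard time, UTC+01:30.
21:00 Varund District − 1h30m = 19:30 UTC.
1 March 2024 is a Friday, so the first Sunday is March 3.
1 September 2024 is a Sunday, so the first Friday is September 6 and the third is September 20.
At the standard offset (UTC+02:30), 19:30 UTC + 2h30m = 22:00 Ardin Prefecture standard time.
Daylight saving runs 3 March – 20 September; the standard-time date in Ardin Prefecture, February 22, 2024, is outside that window, so Ardin Prefecture is on standard time at UTC+02:30.
19:30 UTC + 2h30m = 22:00 Ardin Prefecture.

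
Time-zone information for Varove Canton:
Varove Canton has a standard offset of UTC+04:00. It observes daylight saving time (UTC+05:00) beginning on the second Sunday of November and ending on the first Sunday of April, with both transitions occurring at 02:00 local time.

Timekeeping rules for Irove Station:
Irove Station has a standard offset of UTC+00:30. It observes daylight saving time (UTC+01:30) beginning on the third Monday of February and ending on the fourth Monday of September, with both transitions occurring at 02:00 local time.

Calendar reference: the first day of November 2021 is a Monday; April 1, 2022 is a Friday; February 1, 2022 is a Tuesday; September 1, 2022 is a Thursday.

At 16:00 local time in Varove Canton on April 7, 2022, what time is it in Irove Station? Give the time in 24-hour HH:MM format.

13:30

1 November 2021 is a Monday, so the first Sunday is November 7 and the second is November 14.
1 April 2022 is a Friday, so the first Sunday is April 3.
April 7, 2022 is outside the daylight-saving period (14 November 2021 – 3 April 2022), so Varove Canton is on standard time, UTC+04:00.
16:00 Varove Canton − 4h = 12:00 UTC.
1 February 2022 is a Tuesday, so the first Monday is February 7 and the third is February 21.
1 September 2022 is a Thursday, so the first Monday is September 5 and the fourth is September 26.
At the standard offset (UTC+00:30), 12:00 UTC + 0h30m = 12:30 Irove Station standard time.
The standard-time date in Irove Station, April 7, 2022, lies within the daylight-saving period (21 February – 26 September), so Irove Station is on daylight time, UTC+01:30.
12:00 UTC + 1h30m = 13:30 Irove Station.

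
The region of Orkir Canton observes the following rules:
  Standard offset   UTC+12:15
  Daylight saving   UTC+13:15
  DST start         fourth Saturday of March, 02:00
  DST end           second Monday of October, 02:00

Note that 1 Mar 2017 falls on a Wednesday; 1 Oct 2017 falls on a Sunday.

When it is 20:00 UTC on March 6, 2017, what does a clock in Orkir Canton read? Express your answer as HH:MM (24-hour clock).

08:15

1 March 2017 is a Wednesday, so the first Saturday is March 4 and the fourth is March 25.
1 October 2017 is a Sunday, so the first Monday is October 2 and the second is October 9.
At the standard offset (UTC+12:15), 20:00 UTC + 12h15m = 08:15 Orkir Canton standard time (rolling into the next day, 7 March 2017).
The standard-time date in Orkir Canton, March 7, 2017, is outside the daylight-saving period (25 March – 9 October), so Orkir Canton is on standard time, UTC+12:15.
20:00 UTC + 12h15m = 08:15 local (rolling into the next day, 7 March 2017).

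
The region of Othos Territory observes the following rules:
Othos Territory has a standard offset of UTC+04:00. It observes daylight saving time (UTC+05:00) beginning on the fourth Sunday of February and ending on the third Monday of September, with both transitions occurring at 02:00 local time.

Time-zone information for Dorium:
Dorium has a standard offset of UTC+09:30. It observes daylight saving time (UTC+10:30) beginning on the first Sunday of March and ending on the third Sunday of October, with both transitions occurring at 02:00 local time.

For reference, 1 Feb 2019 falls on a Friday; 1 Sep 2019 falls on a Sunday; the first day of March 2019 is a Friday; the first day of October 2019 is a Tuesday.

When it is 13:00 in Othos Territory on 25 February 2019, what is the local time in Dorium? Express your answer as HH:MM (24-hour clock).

17:30

1 February 2019 is a Friday, so the first Sunday is February 3 and the fourth is February 24.
1 September 2019 is a Sunday, so the first Monday is September 2 and the third is September 16.
25 February 2019 lies within the daylight-saving period (24 February – 16 September), so Othos Territory is on daylight time, UTC+05:00.
13:00 Othos Territory − 5h = 08:00 UTC.
1 March 2019 is a Friday, so the first Sunday is March 3.
1 October 2019 is a Tuesday, so the first Sunday is October 6 and the third is October 20.
At the standard offset (UTC+09:30), 08:00 UTC + 9h30m = 17:30 Dorium standard time.
The standard-time date in Dorium, 25 February 2019, is outside the daylight-saving period (3 March – 20 October), so Dorium is on standard time, UTC+09:30.
08:00 UTC + 9h30m = 17:30 Dorium.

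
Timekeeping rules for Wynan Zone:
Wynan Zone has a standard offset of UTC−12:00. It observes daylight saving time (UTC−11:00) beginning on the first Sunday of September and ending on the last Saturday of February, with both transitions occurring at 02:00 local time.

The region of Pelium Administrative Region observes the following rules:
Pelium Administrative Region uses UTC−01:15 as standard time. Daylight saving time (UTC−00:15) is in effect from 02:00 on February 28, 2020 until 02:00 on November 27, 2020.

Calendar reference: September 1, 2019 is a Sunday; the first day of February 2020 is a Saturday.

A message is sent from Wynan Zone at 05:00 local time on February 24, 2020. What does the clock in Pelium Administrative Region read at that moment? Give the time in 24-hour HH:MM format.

14:45

1 September 2019 is a Sunday, so the first Sunday is September 1.
1 February 2020 is a Saturday, so Saturdays fall on 1, 8, 15, 22, 29; the last is February 29.
February 24, 2020 lies within the daylight-saving period (1 September 2019 – 29 February 2020), so Wynan Zone is on daylight time, UTC−11:00.
05:00 Wynan Zone + 11h = 16:00 UTC.
At the standard offset (UTC−01:15), 16:00 UTC − 1h15m = 14:45 Pelium Administrative Region standard time.
The standard-time date in Pelium Administrative Region, February 24, 2020, does not fall between 28 February and 27 November, so daylight saving is not in effect and Pelium Administrative Region is at UTC−01:15.
16:00 UTC − 1h15m = 14:45 Pelium Administrative Region.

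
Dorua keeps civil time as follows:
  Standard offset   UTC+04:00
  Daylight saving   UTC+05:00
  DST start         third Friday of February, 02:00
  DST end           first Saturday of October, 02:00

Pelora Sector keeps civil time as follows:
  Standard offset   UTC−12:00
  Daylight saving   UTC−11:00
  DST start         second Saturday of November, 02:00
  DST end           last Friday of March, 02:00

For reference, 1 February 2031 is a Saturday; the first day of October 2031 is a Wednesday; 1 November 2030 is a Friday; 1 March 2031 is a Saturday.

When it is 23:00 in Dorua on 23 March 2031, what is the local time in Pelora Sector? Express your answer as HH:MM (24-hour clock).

1 February 2031 is a Saturday, so the first Friday is February 7 and the third is February 21.
1 October 2031 is a Wednesday, so the first Saturday is October 4.
Daylight saving runs 21 February – 4 October; 23 March 2031 is inside that window, so Dorua is at UTC+05:00.
23:00 Dorua − 5h = 18:00 UTC.
1 November 2030 is a Friday, so the first Saturday is November 2 and the second is November 9.
1 March 2031 is a Saturday, so Fridays fall on 7, 14, 21, 28; the last is March 28.
At the standard offset (UTC−12:00), 18:00 UTC − 12h = 06:00 Pelora Sector standard time.
The standard-time date in Pelora Sector, 23 March 2031, falls between 9 November 2030 and 28 March 2031, so daylight saving is in effect and Pelora Sector is at UTC−11:00.
18:00 UTC − 11h = 07:00 Pelora Sector.

07:00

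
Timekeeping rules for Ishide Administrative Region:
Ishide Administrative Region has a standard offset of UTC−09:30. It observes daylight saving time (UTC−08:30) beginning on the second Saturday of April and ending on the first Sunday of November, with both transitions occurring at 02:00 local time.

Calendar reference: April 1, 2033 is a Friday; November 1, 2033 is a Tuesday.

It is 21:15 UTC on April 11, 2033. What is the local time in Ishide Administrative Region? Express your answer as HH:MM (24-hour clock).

1 April 2033 is a Friday, so the first Saturday is April 2 and the second is April 9.
1 November 2033 is a Tuesday, so the first Sunday is November 6.
At the standard offset (UTC−09:30), 21:15 UTC − 9h30m = 11:45 Ishide Administrative Region standard time.
Daylight saving runs 9 April – 6 November; the standard-time date in Ishide Administrative Region, April 11, 2033, is inside that window, so Ishide Administrative Region is at UTC−08:30.
21:15 UTC − 8h30m = 12:45 local.

12:45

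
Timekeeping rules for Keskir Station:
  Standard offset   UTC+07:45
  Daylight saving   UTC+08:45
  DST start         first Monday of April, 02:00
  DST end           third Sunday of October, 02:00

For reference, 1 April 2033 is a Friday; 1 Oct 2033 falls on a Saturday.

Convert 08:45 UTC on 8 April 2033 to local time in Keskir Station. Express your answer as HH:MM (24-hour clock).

17:30

1 April 2033 is a Friday, so the first Monday is April 4.
1 October 2033 is a Saturday, so the first Sunday is October 2 and the third is October 16.
At the standard offset (UTC+07:45), 08:45 UTC + 7h45m = 16:30 Keskir Station standard time.
Daylight saving runs 4 April – 16 October; the standard-time date in Keskir Station, 8 April 2033, is inside that window, so Keskir Station is at UTC+08:45.
08:45 UTC + 8h45m = 17:30 local.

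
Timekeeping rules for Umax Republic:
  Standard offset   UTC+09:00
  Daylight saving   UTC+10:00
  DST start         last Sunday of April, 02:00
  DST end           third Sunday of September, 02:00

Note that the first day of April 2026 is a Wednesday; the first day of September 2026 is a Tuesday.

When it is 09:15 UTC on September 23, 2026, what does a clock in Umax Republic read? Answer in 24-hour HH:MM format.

18:15

1 April 2026 is a Wednesday, so Sundays fall on 5, 12, 19, 26; the last is April 26.
1 September 2026 is a Tuesday, so the first Sunday is September 6 and the third is September 20.
At the standard offset (UTC+09:00), 09:15 UTC + 9h = 18:15 Umax Republic standard time.
The standard-time date in Umax Republic, September 23, 2026, does not fall between 26 April and 20 September, so daylight saving is not in effect and Umax Republic is at UTC+09:00.
09:15 UTC + 9h = 18:15 local.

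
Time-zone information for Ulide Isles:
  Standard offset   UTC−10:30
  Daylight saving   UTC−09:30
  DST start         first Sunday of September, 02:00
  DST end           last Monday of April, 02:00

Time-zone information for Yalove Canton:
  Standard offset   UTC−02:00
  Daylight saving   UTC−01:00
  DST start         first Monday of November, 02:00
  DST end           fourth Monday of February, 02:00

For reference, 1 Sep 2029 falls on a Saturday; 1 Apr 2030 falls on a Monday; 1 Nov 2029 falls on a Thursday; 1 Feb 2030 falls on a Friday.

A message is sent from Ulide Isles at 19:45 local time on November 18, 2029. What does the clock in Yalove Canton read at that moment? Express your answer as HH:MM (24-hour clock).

04:15

1 September 2029 is a Saturday, so the first Sunday is September 2.
1 April 2030 is a Monday, so Mondays fall on 1, 8, 15, 22, 29; the last is April 29.
November 18, 2029 falls between 2 September 2029 and 29 April 2030, so daylight saving is in effect and Ulide Isles is at UTC−09:30.
19:45 Ulide Isles + 9h30m = 05:15 UTC (rolling into the next day, 19 November 2029).
1 November 2029 is a Thursday, so the first Monday is November 5.
1 February 2030 is a Friday, so the first Monday is February 4 and the fourth is February 25.
At the standard offset (UTC−02:00), 05:15 UTC − 2h = 03:15 Yalove Canton standard time.
The standard-time date in Yalove Canton, November 19, 2029, falls between 5 November 2029 and 25 February 2030, so daylight saving is in effect and Yalove Canton is at UTC−01:00.
05:15 UTC − 1h = 04:15 Yalove Canton.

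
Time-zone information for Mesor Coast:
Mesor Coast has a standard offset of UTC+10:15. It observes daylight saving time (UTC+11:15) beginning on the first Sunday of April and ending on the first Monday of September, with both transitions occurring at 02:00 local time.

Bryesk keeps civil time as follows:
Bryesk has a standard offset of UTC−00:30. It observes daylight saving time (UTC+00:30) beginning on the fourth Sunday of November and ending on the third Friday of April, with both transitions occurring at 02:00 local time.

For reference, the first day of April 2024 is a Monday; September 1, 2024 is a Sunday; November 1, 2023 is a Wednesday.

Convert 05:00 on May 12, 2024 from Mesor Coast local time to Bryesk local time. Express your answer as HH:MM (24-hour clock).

1 April 2024 is a Monday, so the first Sunday is April 7.
1 September 2024 is a Sunday, so the first Monday is September 2.
May 12, 2024 falls between 7 April and 2 September, so daylight saving is in effect and Mesor Coast is at UTC+11:15.
05:00 Mesor Coast − 11h15m = 17:45 UTC (rolling into the previous day, 11 May 2024).
1 November 2023 is a Wednesday, so the first Sunday is November 5 and the fourth is November 26.
1 April 2024 is a Monday, so the first Friday is April 5 and the third is April 19.
At the standard offset (UTC−00:30), 17:45 UTC − 0h30m = 17:15 Bryesk standard time.
Daylight saving runs 26 November 2023 – 19 April 2024; the standard-time date in Bryesk, May 11, 2024, is outside that window, so Bryesk is on standard time at UTC−00:30.
17:45 UTC − 0h30m = 17:15 Bryesk.

17:15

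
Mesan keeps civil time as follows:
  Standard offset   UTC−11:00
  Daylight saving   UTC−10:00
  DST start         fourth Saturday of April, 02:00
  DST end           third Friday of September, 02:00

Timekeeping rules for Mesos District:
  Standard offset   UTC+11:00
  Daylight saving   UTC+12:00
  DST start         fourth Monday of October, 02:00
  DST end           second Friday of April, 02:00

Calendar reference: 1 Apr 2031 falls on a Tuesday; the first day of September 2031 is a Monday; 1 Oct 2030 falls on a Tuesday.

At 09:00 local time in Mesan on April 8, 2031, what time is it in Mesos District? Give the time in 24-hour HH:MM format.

1 April 2031 is a Tuesday, so the first Saturday is April 5 and the fourth is April 26.
1 September 2031 is a Monday, so the first Friday is September 5 and the third is September 19.
Daylight saving runs 26 April – 19 September; April 8, 2031 is outside that window, so Mesan is on standard time at UTC−11:00.
09:00 Mesan + 11h = 20:00 UTC.
1 October 2030 is a Tuesday, so the first Monday is October 7 and the fourth is October 28.
1 April 2031 is a Tuesday, so the first Friday is April 4 and the second is April 11.
At the standard offset (UTC+11:00), 20:00 UTC + 11h = 07:00 Mesos District standard time (rolling into the next day, 9 April 2031).
Daylight saving runs 28 October 2030 – 11 April 2031; the standard-time date in Mesos District, April 9, 2031, is inside that window, so Mesos District is at UTC+12:00.
20:00 UTC + 12h = 08:00 Mesos District (rolling into the next day, 9 April 2031).

08:00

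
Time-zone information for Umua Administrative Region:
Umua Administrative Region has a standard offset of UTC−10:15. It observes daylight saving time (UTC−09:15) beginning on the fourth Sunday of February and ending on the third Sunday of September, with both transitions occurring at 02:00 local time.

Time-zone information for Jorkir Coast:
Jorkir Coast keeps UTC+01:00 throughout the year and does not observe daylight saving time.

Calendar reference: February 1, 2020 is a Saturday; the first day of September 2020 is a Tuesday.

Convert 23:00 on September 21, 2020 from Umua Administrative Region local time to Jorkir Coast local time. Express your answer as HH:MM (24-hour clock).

1 February 2020 is a Saturday, so the first Sunday is February 2 and the fourth is February 23.
1 September 2020 is a Tuesday, so the first Sunday is September 6 and the third is September 20.
Daylight saving runs 23 February – 20 September; September 21, 2020 is outside that window, so Umua Administrative Region is on standard time at UTC−10:15.
23:00 Umua Administrative Region + 10h15m = 09:15 UTC (rolling into the next day, 22 September 2020).
Jorkir Coast stays on UTC+01:00 all year.
09:15 UTC + 1h = 10:15 Jorkir Coast.

10:15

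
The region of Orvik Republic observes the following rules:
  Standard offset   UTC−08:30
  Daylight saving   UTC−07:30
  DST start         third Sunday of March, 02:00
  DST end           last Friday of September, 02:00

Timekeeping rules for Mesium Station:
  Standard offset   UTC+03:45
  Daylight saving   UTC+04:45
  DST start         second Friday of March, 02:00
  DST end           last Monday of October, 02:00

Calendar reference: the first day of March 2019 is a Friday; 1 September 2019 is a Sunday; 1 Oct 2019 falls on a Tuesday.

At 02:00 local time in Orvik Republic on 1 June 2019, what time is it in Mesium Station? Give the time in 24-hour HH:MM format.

14:15

1 March 2019 is a Friday, so the first Sunday is March 3 and the third is March 17.
1 September 2019 is a Sunday, so Fridays fall on 6, 13, 20, 27; the last is September 27.
1 June 2019 lies within the daylight-saving period (17 March – 27 September), so Orvik Republic is on daylight time, UTC−07:30.
02:00 Orvik Republic + 7h30m = 09:30 UTC.
1 March 2019 is a Friday, so the first Friday is March 1 and the second is March 8.
1 October 2019 is a Tuesday, so Mondays fall on 7, 14, 21, 28; the last is October 28.
At the standard offset (UTC+03:45), 09:30 UTC + 3h45m = 13:15 Mesium Station standard time.
Daylight saving runs 8 March – 28 October; the standard-time date in Mesium Station, 1 June 2019, is inside that window, so Mesium Station is at UTC+04:45.
09:30 UTC + 4h45m = 14:15 Mesium Station.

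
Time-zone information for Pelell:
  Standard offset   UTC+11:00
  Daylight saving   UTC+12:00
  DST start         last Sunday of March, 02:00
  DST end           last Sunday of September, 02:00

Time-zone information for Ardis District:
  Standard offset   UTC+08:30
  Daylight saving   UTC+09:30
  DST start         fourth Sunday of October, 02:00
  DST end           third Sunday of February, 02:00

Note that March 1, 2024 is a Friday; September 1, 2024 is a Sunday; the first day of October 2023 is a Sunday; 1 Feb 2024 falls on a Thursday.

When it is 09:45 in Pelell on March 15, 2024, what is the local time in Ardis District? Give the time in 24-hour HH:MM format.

1 March 2024 is a Friday, so Sundays fall on 3, 10, 17, 24, 31; the last is March 31.
1 September 2024 is a Sunday, so Sundays fall on 1, 8, 15, 22, 29; the last is September 29.
March 15, 2024 is outside the daylight-saving period (31 March – 29 September), so Pelell is on standard time, UTC+11:00.
09:45 Pelell − 11h = 22:45 UTC (rolling into the previous day, 14 March 2024).
1 October 2023 is a Sunday, so the first Sunday is October 1 and the fourth is October 22.
1 February 2024 is a Thursday, so the first Sunday is February 4 and the third is February 18.
At the standard offset (UTC+08:30), 22:45 UTC + 8h30m = 07:15 Ardis District standard time (rolling into the next day, 15 March 2024).
The standard-time date in Ardis District, March 15, 2024, is outside the daylight-saving period (22 October 2023 – 18 February 2024), so Ardis District is on standard time, UTC+08:30.
22:45 UTC + 8h30m = 07:15 Ardis District (rolling into the next day, 15 March 2024).

07:15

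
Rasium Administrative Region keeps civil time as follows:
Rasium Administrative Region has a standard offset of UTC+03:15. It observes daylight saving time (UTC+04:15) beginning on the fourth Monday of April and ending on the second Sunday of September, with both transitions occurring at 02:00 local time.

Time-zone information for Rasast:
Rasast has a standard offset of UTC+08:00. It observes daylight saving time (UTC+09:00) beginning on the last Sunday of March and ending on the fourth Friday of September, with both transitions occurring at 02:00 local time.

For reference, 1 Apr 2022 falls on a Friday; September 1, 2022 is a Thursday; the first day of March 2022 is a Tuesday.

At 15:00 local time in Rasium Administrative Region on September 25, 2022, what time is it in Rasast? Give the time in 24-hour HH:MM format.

19:45

1 April 2022 is a Friday, so the first Monday is April 4 and the fourth is April 25.
1 September 2022 is a Thursday, so the first Sunday is September 4 and the second is September 11.
September 25, 2022 is outside the daylight-saving period (25 April – 11 September), so Rasium Administrative Region is on standard time, UTC+03:15.
15:00 Rasium Administrative Region − 3h15m = 11:45 UTC.
1 March 2022 is a Tuesday, so Sundays fall on 6, 13, 20, 27; the last is March 27.
1 September 2022 is a Thursday, so the first Friday is September 2 and the fourth is September 23.
At the standard offset (UTC+08:00), 11:45 UTC + 8h = 19:45 Rasast standard time.
Daylight saving runs 27 March – 23 September; the standard-time date in Rasast, September 25, 2022, is outside that window, so Rasast is on standard time at UTC+08:00.
11:45 UTC + 8h = 19:45 Rasast.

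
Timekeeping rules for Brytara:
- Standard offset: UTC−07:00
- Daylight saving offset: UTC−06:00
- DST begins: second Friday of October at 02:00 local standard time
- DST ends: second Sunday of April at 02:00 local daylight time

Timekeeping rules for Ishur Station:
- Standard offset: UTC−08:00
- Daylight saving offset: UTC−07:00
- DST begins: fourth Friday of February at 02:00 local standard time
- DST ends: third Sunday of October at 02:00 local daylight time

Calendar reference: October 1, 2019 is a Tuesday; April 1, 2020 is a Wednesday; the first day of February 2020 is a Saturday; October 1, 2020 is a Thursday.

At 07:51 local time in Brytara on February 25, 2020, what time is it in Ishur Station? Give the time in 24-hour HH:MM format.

05:51

1 October 2019 is a Tuesday, so the first Friday is October 4 and the second is October 11.
1 April 2020 is a Wednesday, so the first Sunday is April 5 and the second is April 12.
Daylight saving runs 11 October 2019 – 12 April 2020; February 25, 2020 is inside that window, so Brytara is at UTC−06:00.
07:51 Brytara + 6h = 13:51 UTC.
1 February 2020 is a Saturday, so the first Friday is February 7 and the fourth is February 28.
1 October 2020 is a Thursday, so the first Sunday is October 4 and the third is October 18.
At the standard offset (UTC−08:00), 13:51 UTC − 8h = 05:51 Ishur Station standard time.
The standard-time date in Ishur Station, February 25, 2020, is outside the daylight-saving period (28 February – 18 October), so Ishur Station is on standard time, UTC−08:00.
13:51 UTC − 8h = 05:51 Ishur Station.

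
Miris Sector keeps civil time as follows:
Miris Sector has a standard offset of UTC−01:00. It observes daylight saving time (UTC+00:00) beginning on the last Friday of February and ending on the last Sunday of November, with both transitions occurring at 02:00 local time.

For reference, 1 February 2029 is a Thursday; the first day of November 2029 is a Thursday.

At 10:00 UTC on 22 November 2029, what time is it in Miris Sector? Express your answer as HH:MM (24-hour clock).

10:00

1 February 2029 is a Thursday, so Fridays fall on 2, 9, 16, 23; the last is February 23.
1 November 2029 is a Thursday, so Sundays fall on 4, 11, 18, 25; the last is November 25.
At the standard offset (UTC−01:00), 10:00 UTC − 1h = 09:00 Miris Sector standard time.
The standard-time date in Miris Sector, 22 November 2029, falls between 23 February and 25 November, so daylight saving is in effect and Miris Sector is at UTC+00:00.
10:00 UTC + 0h = 10:00 local.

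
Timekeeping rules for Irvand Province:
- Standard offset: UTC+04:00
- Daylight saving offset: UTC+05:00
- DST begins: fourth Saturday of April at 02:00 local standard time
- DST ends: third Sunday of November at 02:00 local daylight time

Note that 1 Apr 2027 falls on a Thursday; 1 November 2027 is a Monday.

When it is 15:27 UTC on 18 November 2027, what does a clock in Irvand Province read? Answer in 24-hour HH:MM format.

1 April 2027 is a Thursday, so the first Saturday is April 3 and the fourth is April 24.
1 November 2027 is a Monday, so the first Sunday is November 7 and the third is November 21.
At the standard offset (UTC+04:00), 15:27 UTC + 4h = 19:27 Irvand Province standard time.
The standard-time date in Irvand Province, 18 November 2027, falls between 24 April and 21 November, so daylight saving is in effect and Irvand Province is at UTC+05:00.
15:27 UTC + 5h = 20:27 local.

20:27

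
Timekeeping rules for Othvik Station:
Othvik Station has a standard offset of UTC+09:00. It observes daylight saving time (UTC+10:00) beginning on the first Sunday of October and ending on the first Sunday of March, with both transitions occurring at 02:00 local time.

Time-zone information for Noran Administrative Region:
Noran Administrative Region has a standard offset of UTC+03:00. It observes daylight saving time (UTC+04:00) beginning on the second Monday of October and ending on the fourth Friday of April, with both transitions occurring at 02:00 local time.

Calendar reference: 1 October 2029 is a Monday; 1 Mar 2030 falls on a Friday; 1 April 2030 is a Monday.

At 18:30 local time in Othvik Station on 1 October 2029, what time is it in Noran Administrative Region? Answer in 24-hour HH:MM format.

1 October 2029 is a Monday, so the first Sunday is October 7.
1 March 2030 is a Friday, so the first Sunday is March 3.
1 October 2029 is outside the daylight-saving period (7 October 2029 – 3 March 2030), so Othvik Station is on standard time, UTC+09:00.
18:30 Othvik Station − 9h = 09:30 UTC.
1 October 2029 is a Monday, so the first Monday is October 1 and the second is October 8.
1 April 2030 is a Monday, so the first Friday is April 5 and the fourth is April 26.
At the standard offset (UTC+03:00), 09:30 UTC + 3h = 12:30 Noran Administrative Region standard time.
Daylight saving runs 8 October 2029 – 26 April 2030; the standard-time date in Noran Administrative Region, 1 October 2029, is outside that window, so Noran Administrative Region is on standard time at UTC+03:00.
09:30 UTC + 3h = 12:30 Noran Administrative Region.

12:30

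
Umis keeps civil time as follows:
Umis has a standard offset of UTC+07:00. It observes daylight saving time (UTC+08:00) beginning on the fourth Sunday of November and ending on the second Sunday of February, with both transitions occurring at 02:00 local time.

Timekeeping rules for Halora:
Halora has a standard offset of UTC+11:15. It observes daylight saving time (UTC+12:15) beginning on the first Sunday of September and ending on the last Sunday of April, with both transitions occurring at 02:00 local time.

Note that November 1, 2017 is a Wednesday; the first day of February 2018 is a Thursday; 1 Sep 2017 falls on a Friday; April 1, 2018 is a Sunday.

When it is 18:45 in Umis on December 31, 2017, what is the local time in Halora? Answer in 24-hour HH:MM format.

1 November 2017 is a Wednesday, so the first Sunday is November 5 and the fourth is November 26.
1 February 2018 is a Thursday, so the first Sunday is February 4 and the second is February 11.
December 31, 2017 lies within the daylight-saving period (26 November 2017 – 11 February 2018), so Umis is on daylight time, UTC+08:00.
18:45 Umis − 8h = 10:45 UTC.
1 September 2017 is a Friday, so the first Sunday is September 3.
1 April 2018 is a Sunday, so Sundays fall on 1, 8, 15, 22, 29; the last is April 29.
At the standard offset (UTC+11:15), 10:45 UTC + 11h15m = 22:00 Halora standard time.
The standard-time date in Halora, December 31, 2017, falls between 3 September 2017 and 29 April 2018, so daylight saving is in effect and Halora is at UTC+12:15.
10:45 UTC + 12h15m = 23:00 Halora.

23:00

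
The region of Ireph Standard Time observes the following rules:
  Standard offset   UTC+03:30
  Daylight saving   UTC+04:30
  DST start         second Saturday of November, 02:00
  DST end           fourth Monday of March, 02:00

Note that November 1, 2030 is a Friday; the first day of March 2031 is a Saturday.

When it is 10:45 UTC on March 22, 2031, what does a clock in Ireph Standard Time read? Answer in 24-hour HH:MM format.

1 November 2030 is a Friday, so the first Saturday is November 2 and the second is November 9.
1 March 2031 is a Saturday, so the first Monday is March 3 and the fourth is March 24.
At the standard offset (UTC+03:30), 10:45 UTC + 3h30m = 14:15 Ireph Standard Time standard time.
Daylight saving runs 9 November 2030 – 24 March 2031; the standard-time date in Ireph Standard Time, March 22, 2031, is inside that window, so Ireph Standard Time is at UTC+04:30.
10:45 UTC + 4h30m = 15:15 local.

15:15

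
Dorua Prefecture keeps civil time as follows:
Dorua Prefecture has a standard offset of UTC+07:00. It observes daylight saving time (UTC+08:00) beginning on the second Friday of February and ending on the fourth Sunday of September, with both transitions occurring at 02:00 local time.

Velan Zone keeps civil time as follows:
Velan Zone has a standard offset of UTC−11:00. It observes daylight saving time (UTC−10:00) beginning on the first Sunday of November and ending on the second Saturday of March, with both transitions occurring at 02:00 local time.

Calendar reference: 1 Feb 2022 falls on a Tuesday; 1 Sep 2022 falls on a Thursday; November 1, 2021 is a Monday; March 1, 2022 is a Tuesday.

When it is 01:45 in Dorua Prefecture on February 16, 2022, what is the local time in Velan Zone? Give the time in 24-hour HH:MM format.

07:45

1 February 2022 is a Tuesday, so the first Friday is February 4 and the second is February 11.
1 September 2022 is a Thursday, so the first Sunday is September 4 and the fourth is September 25.
Daylight saving runs 11 February – 25 September; February 16, 2022 is inside that window, so Dorua Prefecture is at UTC+08:00.
01:45 Dorua Prefecture − 8h = 17:45 UTC (rolling into the previous day, 15 February 2022).
1 November 2021 is a Monday, so the first Sunday is November 7.
1 March 2022 is a Tuesday, so the first Saturday is March 5 and the second is March 12.
At the standard offset (UTC−11:00), 17:45 UTC − 11h = 06:45 Velan Zone standard time.
The standard-time date in Velan Zone, February 15, 2022, lies within the daylight-saving period (7 November 2021 – 12 March 2022), so Velan Zone is on daylight time, UTC−10:00.
17:45 UTC − 10h = 07:45 Velan Zone.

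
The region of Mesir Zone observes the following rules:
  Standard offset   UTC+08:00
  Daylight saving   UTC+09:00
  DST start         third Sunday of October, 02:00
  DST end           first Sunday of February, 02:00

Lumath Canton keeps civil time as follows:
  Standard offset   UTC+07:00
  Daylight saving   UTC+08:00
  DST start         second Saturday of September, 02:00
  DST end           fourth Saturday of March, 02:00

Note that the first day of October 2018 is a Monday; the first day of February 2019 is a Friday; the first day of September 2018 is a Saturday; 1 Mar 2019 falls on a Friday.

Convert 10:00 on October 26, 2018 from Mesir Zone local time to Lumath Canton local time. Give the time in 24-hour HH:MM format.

09:00

1 October 2018 is a Monday, so the first Sunday is October 7 and the third is October 21.
1 February 2019 is a Friday, so the first Sunday is February 3.
Daylight saving runs 21 October 2018 – 3 February 2019; October 26, 2018 is inside that window, so Mesir Zone is at UTC+09:00.
10:00 Mesir Zone − 9h = 01:00 UTC.
1 September 2018 is a Saturday, so the first Saturday is September 1 and the second is September 8.
1 March 2019 is a Friday, so the first Saturday is March 2 and the fourth is March 23.
At the standard offset (UTC+07:00), 01:00 UTC + 7h = 08:00 Lumath Canton standard time.
The standard-time date in Lumath Canton, October 26, 2018, lies within the daylight-saving period (8 September 2018 – 23 March 2019), so Lumath Canton is on daylight time, UTC+08:00.
01:00 UTC + 8h = 09:00 Lumath Canton.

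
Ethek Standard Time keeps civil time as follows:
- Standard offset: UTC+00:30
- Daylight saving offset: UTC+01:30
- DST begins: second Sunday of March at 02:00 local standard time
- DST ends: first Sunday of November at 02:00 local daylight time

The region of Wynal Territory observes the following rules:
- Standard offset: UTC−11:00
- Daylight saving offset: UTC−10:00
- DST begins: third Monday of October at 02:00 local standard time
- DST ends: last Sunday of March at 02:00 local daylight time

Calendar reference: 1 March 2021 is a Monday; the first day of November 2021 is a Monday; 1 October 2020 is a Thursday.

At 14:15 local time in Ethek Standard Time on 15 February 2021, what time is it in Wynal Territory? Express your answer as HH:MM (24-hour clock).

03:45

1 March 2021 is a Monday, so the first Sunday is March 7 and the second is March 14.
1 November 2021 is a Monday, so the first Sunday is November 7.
15 February 2021 is outside the daylight-saving period (14 March – 7 November), so Ethek Standard Time is on standard time, UTC+00:30.
14:15 Ethek Standard Time − 0h30m = 13:45 UTC.
1 October 2020 is a Thursday, so the first Monday is October 5 and the third is October 19.
1 March 2021 is a Monday, so Sundays fall on 7, 14, 21, 28; the last is March 28.
At the standard offset (UTC−11:00), 13:45 UTC − 11h = 02:45 Wynal Territory standard time.
The standard-time date in Wynal Territory, 15 February 2021, lies within the daylight-saving period (19 October 2020 – 28 March 2021), so Wynal Territory is on daylight time, UTC−10:00.
13:45 UTC − 10h = 03:45 Wynal Territory.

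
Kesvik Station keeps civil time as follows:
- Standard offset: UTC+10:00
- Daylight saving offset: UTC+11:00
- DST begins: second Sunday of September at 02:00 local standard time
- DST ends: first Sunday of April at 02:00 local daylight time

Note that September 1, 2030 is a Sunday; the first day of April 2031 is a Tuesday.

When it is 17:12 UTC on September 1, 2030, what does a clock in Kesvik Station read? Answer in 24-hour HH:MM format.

1 September 2030 is a Sunday, so the first Sunday is September 1 and the second is September 8.
1 April 2031 is a Tuesday, so the first Sunday is April 6.
At the standard offset (UTC+10:00), 17:12 UTC + 10h = 03:12 Kesvik Station standard time (rolling into the next day, 2 September 2030).
The standard-time date in Kesvik Station, September 2, 2030, does not fall between 8 September 2030 and 6 April 2031, so daylight saving is not in effect and Kesvik Station is at UTC+10:00.
17:12 UTC + 10h = 03:12 local (rolling into the next day, 2 September 2030).

03:12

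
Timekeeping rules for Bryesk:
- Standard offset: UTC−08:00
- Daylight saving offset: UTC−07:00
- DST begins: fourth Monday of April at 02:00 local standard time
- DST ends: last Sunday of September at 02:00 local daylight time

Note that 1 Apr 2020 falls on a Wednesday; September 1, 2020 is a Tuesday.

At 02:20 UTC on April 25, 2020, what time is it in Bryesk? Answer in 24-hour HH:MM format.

1 April 2020 is a Wednesday, so the first Monday is April 6 and the fourth is April 27.
1 September 2020 is a Tuesday, so Sundays fall on 6, 13, 20, 27; the last is September 27.
At the standard offset (UTC−08:00), 02:20 UTC − 8h = 18:20 Bryesk standard time (rolling into the previous day, 24 April 2020).
The standard-time date in Bryesk, April 24, 2020, does not fall between 27 April and 27 September, so daylight saving is not in effect and Bryesk is at UTC−08:00.
02:20 UTC − 8h = 18:20 local (rolling into the previous day, 24 April 2020).

18:20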